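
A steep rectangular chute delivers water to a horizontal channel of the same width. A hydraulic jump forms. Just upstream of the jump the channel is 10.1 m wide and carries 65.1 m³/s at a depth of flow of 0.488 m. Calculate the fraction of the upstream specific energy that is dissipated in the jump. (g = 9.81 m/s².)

q = Q/b = 65.1/10.1 = 6.45 m²/s; V₁ = q/y₁ = 13.2 m/s. Fr₁ = V₁/√(g·y₁) = 6.04.
By Bélanger, y₂/y₁ = ½[√(1 + 8Fr₁²) − 1] = ½[√292.5 − 1] = 8.05.
y₂ = 8.05 × 0.488 = 3.93 m.
E₁ = y₁ + V₁²/2g = 9.38 m. ΔE = (y₂ − y₁)³/(4y₁y₂) = 5.31 m. ΔE/E₁ = 5.31/9.38 = 0.566.

ΔE/E₁ = 0.566 (56.6%)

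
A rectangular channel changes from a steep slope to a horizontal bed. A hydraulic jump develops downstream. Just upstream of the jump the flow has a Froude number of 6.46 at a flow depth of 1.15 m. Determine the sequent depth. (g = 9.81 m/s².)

Fr₁ = 6.46 (given).
From the momentum equation for a rectangular channel, y₂/y₁ = ½[√(1 + 8Fr₁²) − 1] = ½[√334.9 − 1] = 8.65.
y₂ = 8.65 × 1.15 = 9.95 m.

y₂ = 9.95 m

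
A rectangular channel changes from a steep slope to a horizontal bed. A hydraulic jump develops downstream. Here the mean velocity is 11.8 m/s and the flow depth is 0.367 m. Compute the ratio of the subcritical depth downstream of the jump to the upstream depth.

Fr₁ = V₁/√(g·y₁) = 11.8/√(9.81×0.367) = 6.22.
From the momentum equation for a rectangular channel, y₂/y₁ = ½[√(1 + 8Fr₁²) − 1] = ½[√310.4 − 1] = 8.31.

y₂/y₁ = 8.31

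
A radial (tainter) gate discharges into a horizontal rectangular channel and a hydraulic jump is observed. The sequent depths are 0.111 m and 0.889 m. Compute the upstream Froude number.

For a rectangular channel the momentum equation gives q² = ½·g·y₁·y₂·(y₁ + y₂) = ½×9.81×0.111×0.889×1.00 = 0.484.
q = √0.484 = 0.696 m²/s.
V₁ = q/y₁ = 6.27 m/s; Fr₁ = V₁/√(g·y₁) = 6.01.

Fr₁ = 6.01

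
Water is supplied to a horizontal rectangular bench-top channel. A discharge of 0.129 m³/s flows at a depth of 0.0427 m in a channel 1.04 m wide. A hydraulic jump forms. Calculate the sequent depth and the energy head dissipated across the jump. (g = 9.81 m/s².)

q = Q/b = 0.129/1.04 = 0.124 m²/s; V₁ = q/y₁ = 2.90 m/s. Fr₁ = V₁/√(g·y₁) = 4.49.
By Bélanger, y₂/y₁ = ½[√(1 + 8Fr₁²) − 1] = ½[√162.2 − 1] = 5.87.
y₂ = 5.87 × 0.0427 = 0.251 m.
Head loss: ΔE = (y₂ − y₁)³/(4y₁y₂) = (0.251 − 0.0427)³/(4×0.0427×0.251) = 0.00898/0.0428 = 0.210 m.

y₂ = 0.251 m; ΔE = 0.210 m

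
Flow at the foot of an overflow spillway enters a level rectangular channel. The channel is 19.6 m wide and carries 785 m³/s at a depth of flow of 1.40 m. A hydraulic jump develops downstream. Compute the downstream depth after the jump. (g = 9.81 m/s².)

q = Q/b = 785/19.6 = 40.1 m²/s; V₁ = q/y₁ = 28.6 m/s. Fr₁ = V₁/√(g·y₁) = 7.72.
Sequent-depth ratio: y₂/y₁ = ½[√(1 + 8Fr₁²) − 1] = ½[√477.7 − 1] = 10.4.
y₂ = 10.4 × 1.40 = 14.6 m.

y₂ = 14.6 m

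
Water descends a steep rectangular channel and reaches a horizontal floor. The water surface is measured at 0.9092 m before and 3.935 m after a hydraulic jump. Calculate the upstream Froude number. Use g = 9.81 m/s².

For a rectangular channel the momentum equation gives q² = ½·g·y₁·y₂·(y₁ + y₂) = ½×9.81×0.9092×3.935×4.844 = 85.01.
q = √85.01 = 9.220 m²/s.
V₁ = q/y₁ = 10.14 m/s; Fr₁ = V₁/√(g·y₁) = 3.396.

Fr₁ = 3.396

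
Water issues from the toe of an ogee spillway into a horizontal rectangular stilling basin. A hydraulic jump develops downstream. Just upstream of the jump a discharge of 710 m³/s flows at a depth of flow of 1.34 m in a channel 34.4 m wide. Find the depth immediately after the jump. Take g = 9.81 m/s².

y₂ = 7.41 m

q = Q/b = 710/34.4 = 20.6 m²/s; V₁ = q/y₁ = 15.4 m/s. Fr₁ = V₁/√(g·y₁) = 4.25.
Bélanger equation: y₂/y₁ = ½[√(1 + 8Fr₁²) − 1] = ½[√145.4 − 1] = 5.53.
y₂ = 5.53 × 1.34 = 7.41 m.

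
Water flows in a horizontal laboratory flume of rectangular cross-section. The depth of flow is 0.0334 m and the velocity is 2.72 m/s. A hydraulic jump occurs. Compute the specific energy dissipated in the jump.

ΔE = 0.192 m

Fr₁ = V₁/√(g·y₁) = 2.72/√(9.81×0.0334) = 4.75.
Sequent-depth ratio: y₂/y₁ = ½[√(1 + 8Fr₁²) − 1] = ½[√181.6 − 1] = 6.24.
y₂ = 6.24 × 0.0334 = 0.208 m.
Head loss: ΔE = (y₂ − y₁)³/(4y₁y₂) = (0.208 − 0.0334)³/(4×0.0334×0.208) = 0.00536/0.0278 = 0.192 m.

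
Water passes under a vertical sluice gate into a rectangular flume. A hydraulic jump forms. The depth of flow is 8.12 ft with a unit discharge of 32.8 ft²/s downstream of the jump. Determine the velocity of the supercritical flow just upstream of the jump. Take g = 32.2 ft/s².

V₁ = 36.0 ft/s

V₂ = q/y₂ = 32.8/8.12 = 4.04 ft/s; Fr₂ = V₂/√(g·y₂) = 0.250.
Since the conjugate-depth ratio holds either way, y₁/y₂ = ½[√(1 + 8Fr₂²) − 1] = ½[√1.499 − 1] = 0.112.
y₁ = 0.112 × 8.12 = 0.911 ft.
V₁ = q/y₁ = 32.8/0.911 = 36.0 ft/s.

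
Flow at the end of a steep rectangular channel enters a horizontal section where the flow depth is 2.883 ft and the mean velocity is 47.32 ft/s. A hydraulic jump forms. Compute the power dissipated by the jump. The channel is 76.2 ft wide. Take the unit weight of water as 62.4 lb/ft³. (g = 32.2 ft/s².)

Fr₁ = V₁/√(g·y₁) = 47.32/√(32.2×2.883) = 4.911.
By Bélanger, y₂/y₁ = ½[√(1 + 8Fr₁²) − 1] = ½[√193.97 − 1] = 6.464.
y₂ = 6.464 × 2.883 = 18.63 ft.
q = V₁·y₁ = 47.32 × 2.883 = 136.4 ft²/s. V₂ = q/y₂ = 136.4/18.63 = 7.321 ft/s. E₁ = y₁ + V₁²/2g = 37.65 ft; E₂ = y₂ + V₂²/2g = 19.47 ft. ΔE = E₁ − E₂ = 18.19 ft.
Q = q·b = 136.4 × 76.2 = 10395 cfs. P = γ·Q·ΔE/550 = 62.4 × 10395 × 18.19 / 550 = 21449 hp.

P = 21449 hp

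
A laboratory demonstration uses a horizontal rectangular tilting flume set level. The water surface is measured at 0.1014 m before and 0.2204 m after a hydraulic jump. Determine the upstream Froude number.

Fr₁ = 1.857

For a rectangular channel the momentum equation gives q² = ½·g·y₁·y₂·(y₁ + y₂) = ½×9.81×0.1014×0.2204×0.3218 = 0.03528.
q = √0.03528 = 0.1878 m²/s.
V₁ = q/y₁ = 1.852 m/s; Fr₁ = V₁/√(g·y₁) = 1.857.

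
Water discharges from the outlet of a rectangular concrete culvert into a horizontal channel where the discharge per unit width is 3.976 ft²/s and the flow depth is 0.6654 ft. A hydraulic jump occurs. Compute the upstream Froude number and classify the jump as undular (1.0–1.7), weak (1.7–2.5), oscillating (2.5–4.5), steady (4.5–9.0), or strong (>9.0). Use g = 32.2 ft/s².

V₁ = q/y₁ = 3.976/0.6654 = 5.975 ft/s. Fr₁ = V₁/√(g·y₁) = 5.975/√(32.2×0.6654) = 1.291.
Fr₁ = 1.291 lies in the undular range.

Fr₁ = 1.291; undular jump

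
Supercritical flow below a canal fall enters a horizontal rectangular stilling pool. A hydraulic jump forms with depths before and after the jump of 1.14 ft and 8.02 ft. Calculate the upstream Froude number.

For a rectangular channel the momentum equation gives q² = ½·g·y₁·y₂·(y₁ + y₂) = ½×32.2×1.14×8.02×9.16 = 1348.
q = √1348 = 36.7 ft²/s.
V₁ = q/y₁ = 32.2 ft/s; Fr₁ = V₁/√(g·y₁) = 5.32.

Fr₁ = 5.32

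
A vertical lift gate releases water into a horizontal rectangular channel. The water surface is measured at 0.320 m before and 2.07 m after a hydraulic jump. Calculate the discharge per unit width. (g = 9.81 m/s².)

For a rectangular channel the momentum equation gives q² = ½·g·y₁·y₂·(y₁ + y₂) = ½×9.81×0.320×2.07×2.39 = 7.77.
q = √7.77 = 2.79 m²/s.

q = 2.79 m²/s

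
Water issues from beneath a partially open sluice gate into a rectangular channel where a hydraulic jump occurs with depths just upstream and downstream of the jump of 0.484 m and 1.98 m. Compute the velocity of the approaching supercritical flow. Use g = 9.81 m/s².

For a rectangular channel the momentum equation gives q² = ½·g·y₁·y₂·(y₁ + y₂) = ½×9.81×0.484×1.98×2.46 = 11.6.
q = √11.6 = 3.40 m²/s.
V₁ = q/y₁ = 3.40/0.484 = 7.03 m/s.

V₁ = 7.03 m/s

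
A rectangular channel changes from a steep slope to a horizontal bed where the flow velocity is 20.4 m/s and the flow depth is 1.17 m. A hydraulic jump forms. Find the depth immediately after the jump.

y₂ = 9.40 m

Fr₁ = V₁/√(g·y₁) = 20.4/√(9.81×1.17) = 6.02.
From the momentum equation for a rectangular channel, y₂/y₁ = ½[√(1 + 8Fr₁²) − 1] = ½[√291.1 − 1] = 8.03.
y₂ = 8.03 × 1.17 = 9.40 m.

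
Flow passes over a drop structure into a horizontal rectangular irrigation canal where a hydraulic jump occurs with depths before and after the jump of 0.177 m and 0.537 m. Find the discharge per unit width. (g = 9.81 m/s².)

For a rectangular channel the momentum equation gives q² = ½·g·y₁·y₂·(y₁ + y₂) = ½×9.81×0.177×0.537×0.714 = 0.333.
q = √0.333 = 0.577 m²/s.

q = 0.577 m²/s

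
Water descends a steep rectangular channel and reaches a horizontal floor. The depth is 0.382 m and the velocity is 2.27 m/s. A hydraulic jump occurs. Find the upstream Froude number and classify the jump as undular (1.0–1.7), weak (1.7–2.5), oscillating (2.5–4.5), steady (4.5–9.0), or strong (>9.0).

Fr₁ = V₁/√(g·y₁) = 2.27/√(9.81×0.382) = 1.17.
Fr₁ = 1.17 lies in the undular range.

Fr₁ = 1.17; undular jump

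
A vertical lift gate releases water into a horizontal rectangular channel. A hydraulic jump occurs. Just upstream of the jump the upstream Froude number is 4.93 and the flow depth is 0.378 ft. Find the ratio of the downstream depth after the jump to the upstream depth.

y₂/y₁ = 6.49

Fr₁ = 4.93 (given).
Conjugate-depth relation: y₂/y₁ = ½[√(1 + 8Fr₁²) − 1] = ½[√195.4 − 1] = 6.49.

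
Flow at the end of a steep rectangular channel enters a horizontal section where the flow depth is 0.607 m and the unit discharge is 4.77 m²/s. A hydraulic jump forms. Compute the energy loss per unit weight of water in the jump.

V₁ = q/y₁ = 4.77/0.607 = 7.86 m/s. Fr₁ = V₁/√(g·y₁) = 7.86/√(9.81×0.607) = 3.22.
Conjugate-depth relation: y₂/y₁ = ½[√(1 + 8Fr₁²) − 1] = ½[√83.96 − 1] = 4.08.
y₂ = 4.08 × 0.607 = 2.48 m.
Head loss: ΔE = (y₂ − y₁)³/(4y₁y₂) = (2.48 − 0.607)³/(4×0.607×2.48) = 6.54/6.02 = 1.09 m.

ΔE = 1.09 m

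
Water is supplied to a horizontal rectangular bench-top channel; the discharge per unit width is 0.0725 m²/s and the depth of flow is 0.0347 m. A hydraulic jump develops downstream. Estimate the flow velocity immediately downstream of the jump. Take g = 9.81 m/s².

V₁ = q/y₁ = 0.0725/0.0347 = 2.09 m/s. Fr₁ = V₁/√(g·y₁) = 2.09/√(9.81×0.0347) = 3.58.
Bélanger equation: y₂/y₁ = ½[√(1 + 8Fr₁²) − 1] = ½[√103.6 − 1] = 4.59.
y₂ = 4.59 × 0.0347 = 0.159 m.
V₂ = q/y₂ = 0.0725/0.159 = 0.455 m/s.

V₂ = 0.455 m/s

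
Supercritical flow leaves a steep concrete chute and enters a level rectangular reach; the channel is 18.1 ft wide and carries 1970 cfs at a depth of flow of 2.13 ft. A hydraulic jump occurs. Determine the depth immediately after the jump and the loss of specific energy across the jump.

y₂ = 17.6 ft; ΔE = 24.5 ft

q = Q/b = 1970/18.1 = 109 ft²/s; V₁ = q/y₁ = 51.1 ft/s. Fr₁ = V₁/√(g·y₁) = 6.17.
By Bélanger, y₂/y₁ = ½[√(1 + 8Fr₁²) − 1] = ½[√305.6 − 1] = 8.24.
y₂ = 8.24 × 2.13 = 17.6 ft.
Head loss: ΔE = (y₂ − y₁)³/(4y₁y₂) = (17.6 − 2.13)³/(4×2.13×17.6) = 3668/150 = 24.5 ft.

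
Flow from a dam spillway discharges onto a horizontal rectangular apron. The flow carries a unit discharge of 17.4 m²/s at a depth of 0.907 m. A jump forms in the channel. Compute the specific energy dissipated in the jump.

V₁ = q/y₁ = 17.4/0.907 = 19.2 m/s. Fr₁ = V₁/√(g·y₁) = 19.2/√(9.81×0.907) = 6.43.
From the momentum equation for a rectangular channel, y₂/y₁ = ½[√(1 + 8Fr₁²) − 1] = ½[√331.9 − 1] = 8.61.
y₂ = 8.61 × 0.907 = 7.81 m.
Head loss: ΔE = (y₂ − y₁)³/(4y₁y₂) = (7.81 − 0.907)³/(4×0.907×7.81) = 329/28.3 = 11.6 m.

ΔE = 11.6 m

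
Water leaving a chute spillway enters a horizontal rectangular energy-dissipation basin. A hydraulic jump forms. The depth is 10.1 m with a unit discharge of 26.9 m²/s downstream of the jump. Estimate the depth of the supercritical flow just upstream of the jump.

V₂ = q/y₂ = 26.9/10.1 = 2.66 m/s; Fr₂ = V₂/√(g·y₂) = 0.268.
From the momentum equation (using Fr₂), y₁/y₂ = ½[√(1 + 8Fr₂²) − 1] = ½[√1.573 − 1] = 0.127.
y₁ = 0.127 × 10.1 = 1.28 m.

y₁ = 1.28 m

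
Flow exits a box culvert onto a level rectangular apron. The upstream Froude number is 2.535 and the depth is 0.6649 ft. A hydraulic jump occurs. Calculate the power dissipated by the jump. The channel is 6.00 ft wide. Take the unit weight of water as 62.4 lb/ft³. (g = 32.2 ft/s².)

P = 2.694 hp

Fr₁ = 2.535 (given).
Bélanger equation: y₂/y₁ = ½[√(1 + 8Fr₁²) − 1] = ½[√52.410 − 1] = 3.120.
y₂ = 3.120 × 0.6649 = 2.074 ft.
V₁ = Fr₁·√(g·y₁) = 2.535×√(32.2×0.6649) = 11.73 ft/s; q = V₁·y₁ = 7.799 ft²/s. V₂ = q/y₂ = 7.799/2.074 = 3.760 ft/s. E₁ = y₁ + V₁²/2g = 2.801 ft; E₂ = y₂ + V₂²/2g = 2.294 ft. ΔE = E₁ − E₂ = 0.5075 ft.
Q = q·b = 7.799 × 6.00 = 46.79 cfs. P = γ·Q·ΔE/550 = 62.4 × 46.79 × 0.5075 / 550 = 2.694 hp.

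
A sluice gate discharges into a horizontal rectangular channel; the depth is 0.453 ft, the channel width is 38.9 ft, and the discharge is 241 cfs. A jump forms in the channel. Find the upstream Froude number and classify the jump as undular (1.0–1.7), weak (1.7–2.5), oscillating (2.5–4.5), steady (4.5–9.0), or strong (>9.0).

q = Q/b = 241/38.9 = 6.20 ft²/s; V₁ = q/y₁ = 13.7 ft/s. Fr₁ = V₁/√(g·y₁) = 3.58.
Fr₁ = 3.58 lies in the oscillating range.

Fr₁ = 3.58; oscillating jump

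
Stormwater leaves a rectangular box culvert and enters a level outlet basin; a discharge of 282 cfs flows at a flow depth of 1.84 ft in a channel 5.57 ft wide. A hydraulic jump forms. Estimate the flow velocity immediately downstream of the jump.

q = Q/b = 282/5.57 = 50.6 ft²/s; V₁ = q/y₁ = 27.5 ft/s. Fr₁ = V₁/√(g·y₁) = 3.57.
Conjugate-depth relation: y₂/y₁ = ½[√(1 + 8Fr₁²) − 1] = ½[√103.2 − 1] = 4.58.
y₂ = 4.58 × 1.84 = 8.43 ft.
V₂ = q/y₂ = 50.6/8.43 = 6.01 ft/s.

V₂ = 6.01 ft/s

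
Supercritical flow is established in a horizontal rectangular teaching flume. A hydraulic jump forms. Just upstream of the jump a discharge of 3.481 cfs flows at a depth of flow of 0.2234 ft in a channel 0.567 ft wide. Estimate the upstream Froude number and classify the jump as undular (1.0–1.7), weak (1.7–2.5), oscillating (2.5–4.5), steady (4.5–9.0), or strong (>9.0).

Fr₁ = 10.25; strong jump

q = Q/b = 3.481/0.567 = 6.139 ft²/s; V₁ = q/y₁ = 27.48 ft/s. Fr₁ = V₁/√(g·y₁) = 10.25.
Fr₁ = 10.25 lies in the strong range.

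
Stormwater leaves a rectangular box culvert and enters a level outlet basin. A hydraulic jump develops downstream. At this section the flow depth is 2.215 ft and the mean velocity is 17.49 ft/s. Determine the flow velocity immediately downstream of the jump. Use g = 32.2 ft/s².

V₂ = 7.078 ft/s

Fr₁ = V₁/√(g·y₁) = 17.49/√(32.2×2.215) = 2.071.
From the momentum equation for a rectangular channel, y₂/y₁ = ½[√(1 + 8Fr₁²) − 1] = ½[√35.312 − 1] = 2.471.
y₂ = 2.471 × 2.215 = 5.474 ft.
q = V₁·y₁ = 17.49 × 2.215 = 38.74 ft²/s.
V₂ = q/y₂ = 38.74/5.474 = 7.078 ft/s.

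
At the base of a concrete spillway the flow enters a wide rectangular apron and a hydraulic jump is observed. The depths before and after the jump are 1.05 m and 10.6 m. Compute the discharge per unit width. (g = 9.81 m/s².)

For a rectangular channel the momentum equation gives q² = ½·g·y₁·y₂·(y₁ + y₂) = ½×9.81×1.05×10.6×11.7 = 636.
q = √636 = 25.2 m²/s.

q = 25.2 m²/s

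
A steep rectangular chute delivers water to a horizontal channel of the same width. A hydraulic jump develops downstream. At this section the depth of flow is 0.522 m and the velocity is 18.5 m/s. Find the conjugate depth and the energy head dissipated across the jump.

Fr₁ = V₁/√(g·y₁) = 18.5/√(9.81×0.522) = 8.18.
Sequent-depth ratio: y₂/y₁ = ½[√(1 + 8Fr₁²) − 1] = ½[√535.7 − 1] = 11.1.
y₂ = 11.1 × 0.522 = 5.78 m.
q = V₁·y₁ = 18.5 × 0.522 = 9.66 m²/s. V₂ = q/y₂ = 9.66/5.78 = 1.67 m/s. E₁ = y₁ + V₁²/2g = 18.0 m; E₂ = y₂ + V₂²/2g = 5.92 m. ΔE = E₁ − E₂ = 12.0 m.

y₂ = 5.78 m; ΔE = 12.0 m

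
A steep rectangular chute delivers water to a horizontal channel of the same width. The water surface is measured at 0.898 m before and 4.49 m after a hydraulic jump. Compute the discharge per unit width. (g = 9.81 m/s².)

q = 10.3 m²/s

For a rectangular channel the momentum equation gives q² = ½·g·y₁·y₂·(y₁ + y₂) = ½×9.81×0.898×4.49×5.39 = 107.
q = √107 = 10.3 m²/s.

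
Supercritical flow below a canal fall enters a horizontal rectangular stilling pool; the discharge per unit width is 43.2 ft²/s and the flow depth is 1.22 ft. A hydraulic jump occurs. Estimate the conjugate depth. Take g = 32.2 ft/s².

y₂ = 9.16 ft

V₁ = q/y₁ = 43.2/1.22 = 35.4 ft/s. Fr₁ = V₁/√(g·y₁) = 35.4/√(32.2×1.22) = 5.65.
Bélanger equation: y₂/y₁ = ½[√(1 + 8Fr₁²) − 1] = ½[√256.3 − 1] = 7.51.
y₂ = 7.51 × 1.22 = 9.16 ft.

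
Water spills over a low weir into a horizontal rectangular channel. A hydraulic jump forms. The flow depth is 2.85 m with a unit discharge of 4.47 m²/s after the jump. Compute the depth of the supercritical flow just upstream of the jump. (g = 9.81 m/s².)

V₂ = q/y₂ = 4.47/2.85 = 1.57 m/s; Fr₂ = V₂/√(g·y₂) = 0.297.
Since the conjugate-depth ratio holds either way, y₁/y₂ = ½[√(1 + 8Fr₂²) − 1] = ½[√1.704 − 1] = 0.153.
y₁ = 0.153 × 2.85 = 0.435 m.

y₁ = 0.435 m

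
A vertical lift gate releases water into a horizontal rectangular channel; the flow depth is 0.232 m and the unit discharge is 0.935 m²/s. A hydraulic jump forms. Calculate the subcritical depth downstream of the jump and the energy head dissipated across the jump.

y₂ = 0.768 m; ΔE = 0.216 m

V₁ = q/y₁ = 0.935/0.232 = 4.03 m/s. Fr₁ = V₁/√(g·y₁) = 4.03/√(9.81×0.232) = 2.67.
Sequent-depth ratio: y₂/y₁ = ½[√(1 + 8Fr₁²) − 1] = ½[√58.09 − 1] = 3.31.
y₂ = 3.31 × 0.232 = 0.768 m.
Head loss: ΔE = (y₂ − y₁)³/(4y₁y₂) = (0.768 − 0.232)³/(4×0.232×0.768) = 0.154/0.713 = 0.216 m.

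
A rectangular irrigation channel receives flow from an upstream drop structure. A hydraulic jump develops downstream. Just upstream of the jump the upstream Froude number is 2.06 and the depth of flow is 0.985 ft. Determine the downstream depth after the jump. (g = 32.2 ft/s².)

y₂ = 2.42 ft

Fr₁ = 2.06 (given).
By Bélanger, y₂/y₁ = ½[√(1 + 8Fr₁²) − 1] = ½[√34.95 − 1] = 2.46.
y₂ = 2.46 × 0.985 = 2.42 ft.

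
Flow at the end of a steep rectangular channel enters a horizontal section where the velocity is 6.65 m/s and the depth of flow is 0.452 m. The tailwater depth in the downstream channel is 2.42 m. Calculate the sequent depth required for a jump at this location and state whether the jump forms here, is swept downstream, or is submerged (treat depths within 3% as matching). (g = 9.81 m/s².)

Fr₁ = V₁/√(g·y₁) = 6.65/√(9.81×0.452) = 3.16.
Conjugate-depth relation: y₂/y₁ = ½[√(1 + 8Fr₁²) − 1] = ½[√80.79 − 1] = 3.99.
y₂ = 3.99 × 0.452 = 1.81 m.
Tailwater y_tw = 2.42 m: y_tw > y₂, so the jump is submerged.

y₂ = 1.81 m; the jump is submerged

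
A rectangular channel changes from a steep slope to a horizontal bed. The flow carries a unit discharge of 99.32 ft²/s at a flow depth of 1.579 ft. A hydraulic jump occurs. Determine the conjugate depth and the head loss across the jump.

y₂ = 18.92 ft; ΔE = 43.66 ft

V₁ = q/y₁ = 99.32/1.579 = 62.90 ft/s. Fr₁ = V₁/√(g·y₁) = 62.90/√(32.2×1.579) = 8.821.
By Bélanger, y₂/y₁ = ½[√(1 + 8Fr₁²) − 1] = ½[√623.53 − 1] = 11.99.
y₂ = 11.99 × 1.579 = 18.92 ft.
V₂ = q/y₂ = 99.32/18.92 = 5.248 ft/s. E₁ = y₁ + V₁²/2g = 63.02 ft; E₂ = y₂ + V₂²/2g = 19.35 ft. ΔE = E₁ − E₂ = 43.66 ft.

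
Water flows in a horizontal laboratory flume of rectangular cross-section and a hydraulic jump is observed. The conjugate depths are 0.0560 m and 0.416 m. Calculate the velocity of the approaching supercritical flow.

V₁ = 4.15 m/s

For a rectangular channel the momentum equation gives q² = ½·g·y₁·y₂·(y₁ + y₂) = ½×9.81×0.0560×0.416×0.472 = 0.0539.
q = √0.0539 = 0.232 m²/s.
V₁ = q/y₁ = 0.232/0.0560 = 4.15 m/s.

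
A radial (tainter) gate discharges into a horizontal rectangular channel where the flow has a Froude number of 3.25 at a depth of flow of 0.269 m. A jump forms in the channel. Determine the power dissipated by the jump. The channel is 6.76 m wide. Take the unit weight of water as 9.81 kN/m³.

P = 46.8 kW

Fr₁ = 3.25 (given).
Sequent-depth ratio: y₂/y₁ = ½[√(1 + 8Fr₁²) − 1] = ½[√85.50 − 1] = 4.12.
y₂ = 4.12 × 0.269 = 1.11 m.
V₁ = Fr₁·√(g·y₁) = 3.25×√(9.81×0.269) = 5.28 m/s; q = V₁·y₁ = 1.42 m²/s. V₂ = q/y₂ = 1.42/1.11 = 1.28 m/s. E₁ = y₁ + V₁²/2g = 1.69 m; E₂ = y₂ + V₂²/2g = 1.19 m. ΔE = E₁ − E₂ = 0.497 m.
Q = q·b = 1.42 × 6.76 = 9.60 m³/s. P = γ·Q·ΔE = 9.81 × 9.60 × 0.497 = 46.8 kW.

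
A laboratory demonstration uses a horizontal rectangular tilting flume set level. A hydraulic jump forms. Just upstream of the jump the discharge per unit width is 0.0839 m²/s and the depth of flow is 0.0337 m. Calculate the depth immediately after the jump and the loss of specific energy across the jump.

V₁ = q/y₁ = 0.0839/0.0337 = 2.49 m/s. Fr₁ = V₁/√(g·y₁) = 2.49/√(9.81×0.0337) = 4.33.
Sequent-depth ratio: y₂/y₁ = ½[√(1 + 8Fr₁²) − 1] = ½[√151.0 − 1] = 5.64.
y₂ = 5.64 × 0.0337 = 0.190 m.
Head loss: ΔE = (y₂ − y₁)³/(4y₁y₂) = (0.190 − 0.0337)³/(4×0.0337×0.190) = 0.00383/0.0256 = 0.149 m.

y₂ = 0.190 m; ΔE = 0.149 m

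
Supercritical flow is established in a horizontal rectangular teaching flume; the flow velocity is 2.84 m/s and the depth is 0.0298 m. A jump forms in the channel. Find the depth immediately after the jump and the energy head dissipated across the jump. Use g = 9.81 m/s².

Fr₁ = V₁/√(g·y₁) = 2.84/√(9.81×0.0298) = 5.25.
By Bélanger, y₂/y₁ = ½[√(1 + 8Fr₁²) − 1] = ½[√221.7 − 1] = 6.95.
y₂ = 6.95 × 0.0298 = 0.207 m.
Head loss: ΔE = (y₂ − y₁)³/(4y₁y₂) = (0.207 − 0.0298)³/(4×0.0298×0.207) = 0.00556/0.0247 = 0.225 m.

y₂ = 0.207 m; ΔE = 0.225 m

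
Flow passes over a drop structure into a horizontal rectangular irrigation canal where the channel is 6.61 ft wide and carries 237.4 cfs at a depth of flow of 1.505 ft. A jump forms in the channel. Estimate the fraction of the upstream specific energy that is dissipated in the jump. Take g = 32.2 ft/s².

q = Q/b = 237.4/6.61 = 35.92 ft²/s; V₁ = q/y₁ = 23.86 ft/s. Fr₁ = V₁/√(g·y₁) = 3.428.
By Bélanger, y₂/y₁ = ½[√(1 + 8Fr₁²) − 1] = ½[√95.012 − 1] = 4.374.
y₂ = 4.374 × 1.505 = 6.582 ft.
E₁ = y₁ + V₁²/2g = 10.35 ft. ΔE = (y₂ − y₁)³/(4y₁y₂) = 3.303 ft. ΔE/E₁ = 3.303/10.35 = 0.319.

ΔE/E₁ = 0.319 (31.9%)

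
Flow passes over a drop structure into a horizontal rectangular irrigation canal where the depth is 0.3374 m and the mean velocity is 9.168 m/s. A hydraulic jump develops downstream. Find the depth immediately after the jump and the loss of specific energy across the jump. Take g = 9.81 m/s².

y₂ = 2.242 m; ΔE = 2.283 m

Fr₁ = V₁/√(g·y₁) = 9.168/√(9.81×0.3374) = 5.039.
From the momentum equation for a rectangular channel, y₂/y₁ = ½[√(1 + 8Fr₁²) − 1] = ½[√204.15 − 1] = 6.644.
y₂ = 6.644 × 0.3374 = 2.242 m.
q = V₁·y₁ = 9.168 × 0.3374 = 3.093 m²/s. V₂ = q/y₂ = 3.093/2.242 = 1.380 m/s. E₁ = y₁ + V₁²/2g = 4.621 m; E₂ = y₂ + V₂²/2g = 2.339 m. ΔE = E₁ − E₂ = 2.283 m.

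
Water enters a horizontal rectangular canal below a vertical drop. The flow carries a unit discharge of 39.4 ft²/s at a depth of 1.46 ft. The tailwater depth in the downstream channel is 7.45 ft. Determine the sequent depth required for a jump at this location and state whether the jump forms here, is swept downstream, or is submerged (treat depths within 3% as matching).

y₂ = 7.43 ft; the jump forms here

V₁ = q/y₁ = 39.4/1.46 = 27.0 ft/s. Fr₁ = V₁/√(g·y₁) = 27.0/√(32.2×1.46) = 3.94.
From the momentum equation for a rectangular channel, y₂/y₁ = ½[√(1 + 8Fr₁²) − 1] = ½[√124.9 − 1] = 5.09.
y₂ = 5.09 × 1.46 = 7.43 ft.
Tailwater y_tw = 7.45 ft: y_tw ≈ y₂, so the jump forms here.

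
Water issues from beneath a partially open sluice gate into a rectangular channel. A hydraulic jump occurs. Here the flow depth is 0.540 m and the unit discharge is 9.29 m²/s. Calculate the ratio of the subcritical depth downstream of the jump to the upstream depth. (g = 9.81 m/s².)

V₁ = q/y₁ = 9.29/0.540 = 17.2 m/s. Fr₁ = V₁/√(g·y₁) = 17.2/√(9.81×0.540) = 7.47.
Bélanger equation: y₂/y₁ = ½[√(1 + 8Fr₁²) − 1] = ½[√448.0 − 1] = 10.1.

y₂/y₁ = 10.1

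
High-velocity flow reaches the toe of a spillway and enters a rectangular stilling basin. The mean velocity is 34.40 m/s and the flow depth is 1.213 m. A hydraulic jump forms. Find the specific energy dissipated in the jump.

Fr₁ = V₁/√(g·y₁) = 34.40/√(9.81×1.213) = 9.972.
Conjugate-depth relation: y₂/y₁ = ½[√(1 + 8Fr₁²) − 1] = ½[√796.57 − 1] = 13.61.
y₂ = 13.61 × 1.213 = 16.51 m.
q = V₁·y₁ = 34.40 × 1.213 = 41.73 m²/s. V₂ = q/y₂ = 41.73/16.51 = 2.527 m/s. E₁ = y₁ + V₁²/2g = 61.53 m; E₂ = y₂ + V₂²/2g = 16.84 m. ΔE = E₁ − E₂ = 44.69 m.

ΔE = 44.69 m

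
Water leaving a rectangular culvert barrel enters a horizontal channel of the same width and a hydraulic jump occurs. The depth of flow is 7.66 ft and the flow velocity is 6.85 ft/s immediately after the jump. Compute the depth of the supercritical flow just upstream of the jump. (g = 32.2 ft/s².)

y₁ = 2.25 ft

Fr₂ = V₂/√(g·y₂) = 6.85/√(32.2×7.66) = 0.436.
From the momentum equation (using Fr₂), y₁/y₂ = ½[√(1 + 8Fr₂²) − 1] = ½[√2.522 − 1] = 0.294.
y₁ = 0.294 × 7.66 = 2.25 ft.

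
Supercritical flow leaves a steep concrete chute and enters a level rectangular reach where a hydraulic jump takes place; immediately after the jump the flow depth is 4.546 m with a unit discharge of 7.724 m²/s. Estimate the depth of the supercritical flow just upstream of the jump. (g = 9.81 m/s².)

y₁ = 0.5274 m

V₂ = q/y₂ = 7.724/4.546 = 1.699 m/s; Fr₂ = V₂/√(g·y₂) = 0.2544.
Since the conjugate-depth ratio holds either way, y₁/y₂ = ½[√(1 + 8Fr₂²) − 1] = ½[√1.5179 − 1] = 0.1160.
y₁ = 0.1160 × 4.546 = 0.5274 m.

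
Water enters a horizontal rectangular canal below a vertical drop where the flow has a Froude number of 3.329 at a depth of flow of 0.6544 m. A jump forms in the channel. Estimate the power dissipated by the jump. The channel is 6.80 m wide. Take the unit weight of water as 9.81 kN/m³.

Fr₁ = 3.329 (given).
Conjugate-depth relation: y₂/y₁ = ½[√(1 + 8Fr₁²) − 1] = ½[√89.658 − 1] = 4.234.
y₂ = 4.234 × 0.6544 = 2.771 m.
Head loss: ΔE = (y₂ − y₁)³/(4y₁y₂) = (2.771 − 0.6544)³/(4×0.6544×2.771) = 9.482/7.253 = 1.307 m.
V₁ = Fr₁·√(g·y₁) = 3.329×√(9.81×0.6544) = 8.435 m/s; q = V₁·y₁ = 5.520 m²/s. Q = q·b = 5.520 × 6.80 = 37.53 m³/s. P = γ·Q·ΔE = 9.81 × 37.53 × 1.307 = 481.4 kW.

P = 481.4 kW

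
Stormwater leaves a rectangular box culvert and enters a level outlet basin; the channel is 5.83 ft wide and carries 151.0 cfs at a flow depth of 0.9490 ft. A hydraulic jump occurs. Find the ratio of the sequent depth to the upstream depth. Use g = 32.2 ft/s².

y₂/y₁ = 6.500

q = Q/b = 151.0/5.83 = 25.90 ft²/s; V₁ = q/y₁ = 27.29 ft/s. Fr₁ = V₁/√(g·y₁) = 4.937.
By Bélanger, y₂/y₁ = ½[√(1 + 8Fr₁²) − 1] = ½[√196.01 − 1] = 6.500.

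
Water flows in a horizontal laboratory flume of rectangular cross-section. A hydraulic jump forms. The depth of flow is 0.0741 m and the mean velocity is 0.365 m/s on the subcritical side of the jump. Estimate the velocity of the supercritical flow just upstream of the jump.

Fr₂ = V₂/√(g·y₂) = 0.365/√(9.81×0.0741) = 0.428.
From the momentum equation (using Fr₂), y₁/y₂ = ½[√(1 + 8Fr₂²) − 1] = ½[√2.466 − 1] = 0.285.
y₁ = 0.285 × 0.0741 = 0.0211 m.
V₁ = q/y₁ = 0.0270/0.0211 = 1.28 m/s.

V₁ = 1.28 m/s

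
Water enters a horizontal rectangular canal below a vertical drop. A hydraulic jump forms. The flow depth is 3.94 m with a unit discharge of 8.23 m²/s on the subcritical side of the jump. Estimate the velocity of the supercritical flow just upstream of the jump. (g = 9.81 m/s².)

V₂ = q/y₂ = 8.23/3.94 = 2.09 m/s; Fr₂ = V₂/√(g·y₂) = 0.336.
Since the conjugate-depth ratio holds either way, y₁/y₂ = ½[√(1 + 8Fr₂²) − 1] = ½[√1.903 − 1] = 0.190.
y₁ = 0.190 × 3.94 = 0.748 m.
V₁ = q/y₁ = 8.23/0.748 = 11.0 m/s.

V₁ = 11.0 m/s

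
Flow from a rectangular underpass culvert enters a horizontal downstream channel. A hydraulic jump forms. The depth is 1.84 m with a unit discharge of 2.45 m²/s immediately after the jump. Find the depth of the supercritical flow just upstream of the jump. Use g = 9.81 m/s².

y₁ = 0.309 m

V₂ = q/y₂ = 2.45/1.84 = 1.33 m/s; Fr₂ = V₂/√(g·y₂) = 0.313.
The Bélanger relation is symmetric: y₁/y₂ = ½[√(1 + 8Fr₂²) − 1] = ½[√1.786 − 1] = 0.168.
y₁ = 0.168 × 1.84 = 0.309 m.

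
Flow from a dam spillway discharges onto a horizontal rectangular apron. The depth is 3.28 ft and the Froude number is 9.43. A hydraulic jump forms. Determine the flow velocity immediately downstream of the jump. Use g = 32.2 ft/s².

V₂ = 7.54 ft/s

Fr₁ = 9.43 (given).
Bélanger equation: y₂/y₁ = ½[√(1 + 8Fr₁²) − 1] = ½[√712.4 − 1] = 12.8.
y₂ = 12.8 × 3.28 = 42.1 ft.
V₁ = Fr₁·√(g·y₁) = 9.43×√(32.2×3.28) = 96.9 ft/s; q = V₁·y₁ = 318 ft²/s.
V₂ = q/y₂ = 318/42.1 = 7.54 ft/s.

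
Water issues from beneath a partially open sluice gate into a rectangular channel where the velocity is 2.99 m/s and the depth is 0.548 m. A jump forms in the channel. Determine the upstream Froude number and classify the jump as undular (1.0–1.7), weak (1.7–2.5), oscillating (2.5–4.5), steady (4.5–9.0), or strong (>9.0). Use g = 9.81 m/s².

Fr₁ = V₁/√(g·y₁) = 2.99/√(9.81×0.548) = 1.29.
Fr₁ = 1.29 lies in the undular range.

Fr₁ = 1.29; undular jump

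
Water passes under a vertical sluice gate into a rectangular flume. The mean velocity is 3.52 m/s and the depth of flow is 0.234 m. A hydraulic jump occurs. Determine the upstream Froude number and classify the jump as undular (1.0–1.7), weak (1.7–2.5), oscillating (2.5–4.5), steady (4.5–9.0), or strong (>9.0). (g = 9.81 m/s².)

Fr₁ = V₁/√(g·y₁) = 3.52/√(9.81×0.234) = 2.32.
Fr₁ = 2.32 lies in the weak range.

Fr₁ = 2.32; weak jump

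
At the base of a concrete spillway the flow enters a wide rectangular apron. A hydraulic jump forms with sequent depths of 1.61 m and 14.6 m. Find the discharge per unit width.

q = 43.2 m²/s

For a rectangular channel the momentum equation gives q² = ½·g·y₁·y₂·(y₁ + y₂) = ½×9.81×1.61×14.6×16.2 = 1869.
q = √1869 = 43.2 m²/s.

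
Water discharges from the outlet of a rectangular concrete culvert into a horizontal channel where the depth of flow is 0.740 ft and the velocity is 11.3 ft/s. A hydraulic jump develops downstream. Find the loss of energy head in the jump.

ΔE = 0.391 ft

Fr₁ = V₁/√(g·y₁) = 11.3/√(32.2×0.740) = 2.31.
Conjugate-depth relation: y₂/y₁ = ½[√(1 + 8Fr₁²) − 1] = ½[√43.87 − 1] = 2.81.
y₂ = 2.81 × 0.740 = 2.08 ft.
q = V₁·y₁ = 11.3 × 0.740 = 8.36 ft²/s. V₂ = q/y₂ = 8.36/2.08 = 4.02 ft/s. E₁ = y₁ + V₁²/2g = 2.72 ft; E₂ = y₂ + V₂²/2g = 2.33 ft. ΔE = E₁ − E₂ = 0.391 ft.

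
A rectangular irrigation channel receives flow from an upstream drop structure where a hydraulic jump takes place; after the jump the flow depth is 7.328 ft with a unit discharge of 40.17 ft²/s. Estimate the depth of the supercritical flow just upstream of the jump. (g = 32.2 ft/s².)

V₂ = q/y₂ = 40.17/7.328 = 5.482 ft/s; Fr₂ = V₂/√(g·y₂) = 0.3569.
Applying the sequent-depth relation in reverse, y₁/y₂ = ½[√(1 + 8Fr₂²) − 1] = ½[√2.0188 − 1] = 0.2104.
y₁ = 0.2104 × 7.328 = 1.542 ft.

y₁ = 1.542 ft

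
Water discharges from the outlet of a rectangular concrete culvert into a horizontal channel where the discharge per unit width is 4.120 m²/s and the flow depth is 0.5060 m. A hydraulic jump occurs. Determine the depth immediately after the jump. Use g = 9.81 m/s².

V₁ = q/y₁ = 4.120/0.5060 = 8.142 m/s. Fr₁ = V₁/√(g·y₁) = 8.142/√(9.81×0.5060) = 3.655.
Sequent-depth ratio: y₂/y₁ = ½[√(1 + 8Fr₁²) − 1] = ½[√107.85 − 1] = 4.692.
y₂ = 4.692 × 0.5060 = 2.374 m.

y₂ = 2.374 m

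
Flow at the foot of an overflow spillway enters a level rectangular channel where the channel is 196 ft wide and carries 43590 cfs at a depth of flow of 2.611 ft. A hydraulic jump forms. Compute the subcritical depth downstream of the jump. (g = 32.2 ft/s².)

y₂ = 33.02 ft

q = Q/b = 43590/196 = 222.4 ft²/s; V₁ = q/y₁ = 85.18 ft/s. Fr₁ = V₁/√(g·y₁) = 9.290.
Bélanger equation: y₂/y₁ = ½[√(1 + 8Fr₁²) − 1] = ½[√691.36 − 1] = 12.65.
y₂ = 12.65 × 2.611 = 33.02 ft.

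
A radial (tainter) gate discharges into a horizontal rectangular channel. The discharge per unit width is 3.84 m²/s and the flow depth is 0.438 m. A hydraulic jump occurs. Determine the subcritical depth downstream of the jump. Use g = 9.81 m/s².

y₂ = 2.41 m

V₁ = q/y₁ = 3.84/0.438 = 8.77 m/s. Fr₁ = V₁/√(g·y₁) = 8.77/√(9.81×0.438) = 4.23.
Conjugate-depth relation: y₂/y₁ = ½[√(1 + 8Fr₁²) − 1] = ½[√144.1 − 1] = 5.50.
y₂ = 5.50 × 0.438 = 2.41 m.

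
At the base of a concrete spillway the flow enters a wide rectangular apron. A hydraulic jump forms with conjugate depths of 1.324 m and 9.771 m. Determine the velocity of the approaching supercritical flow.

For a rectangular channel the momentum equation gives q² = ½·g·y₁·y₂·(y₁ + y₂) = ½×9.81×1.324×9.771×11.10 = 704.0.
q = √704.0 = 26.53 m²/s.
V₁ = q/y₁ = 26.53/1.324 = 20.04 m/s.

V₁ = 20.04 m/s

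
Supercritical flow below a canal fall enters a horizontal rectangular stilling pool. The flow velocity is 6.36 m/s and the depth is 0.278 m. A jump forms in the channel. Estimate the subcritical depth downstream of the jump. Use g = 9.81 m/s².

Fr₁ = V₁/√(g·y₁) = 6.36/√(9.81×0.278) = 3.85.
From the momentum equation for a rectangular channel, y₂/y₁ = ½[√(1 + 8Fr₁²) − 1] = ½[√119.7 − 1] = 4.97.
y₂ = 4.97 × 0.278 = 1.38 m.

y₂ = 1.38 m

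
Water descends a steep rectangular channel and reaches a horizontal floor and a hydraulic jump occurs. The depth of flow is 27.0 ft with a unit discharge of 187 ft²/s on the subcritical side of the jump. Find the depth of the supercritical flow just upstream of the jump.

V₂ = q/y₂ = 187/27.0 = 6.93 ft/s; Fr₂ = V₂/√(g·y₂) = 0.235.
Since the conjugate-depth ratio holds either way, y₁/y₂ = ½[√(1 + 8Fr₂²) − 1] = ½[√1.441 − 1] = 0.100.
y₁ = 0.100 × 27.0 = 2.71 ft.

y₁ = 2.71 ft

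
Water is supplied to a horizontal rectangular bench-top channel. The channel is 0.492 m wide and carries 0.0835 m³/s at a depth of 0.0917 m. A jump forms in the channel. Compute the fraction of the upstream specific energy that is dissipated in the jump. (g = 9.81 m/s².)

q = Q/b = 0.0835/0.492 = 0.170 m²/s; V₁ = q/y₁ = 1.85 m/s. Fr₁ = V₁/√(g·y₁) = 1.95.
Sequent-depth ratio: y₂/y₁ = ½[√(1 + 8Fr₁²) − 1] = ½[√31.46 − 1] = 2.30.
y₂ = 2.30 × 0.0917 = 0.211 m.
E₁ = y₁ + V₁²/2g = 0.266 m. ΔE = (y₂ − y₁)³/(4y₁y₂) = 0.0221 m. ΔE/E₁ = 0.0221/0.266 = 0.0829.

ΔE/E₁ = 0.0829 (8.29%)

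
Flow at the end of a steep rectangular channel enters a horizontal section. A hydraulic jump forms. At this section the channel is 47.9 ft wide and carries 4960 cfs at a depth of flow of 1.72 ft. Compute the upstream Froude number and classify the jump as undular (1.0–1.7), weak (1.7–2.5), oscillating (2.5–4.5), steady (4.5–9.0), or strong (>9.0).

q = Q/b = 4960/47.9 = 104 ft²/s; V₁ = q/y₁ = 60.2 ft/s. Fr₁ = V₁/√(g·y₁) = 8.09.
Fr₁ = 8.09 lies in the steady range.

Fr₁ = 8.09; steady jump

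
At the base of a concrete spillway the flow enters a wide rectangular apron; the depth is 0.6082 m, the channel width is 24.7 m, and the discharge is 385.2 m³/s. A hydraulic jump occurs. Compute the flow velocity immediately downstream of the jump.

V₂ = 1.786 m/s

q = Q/b = 385.2/24.7 = 15.60 m²/s; V₁ = q/y₁ = 25.64 m/s. Fr₁ = V₁/√(g·y₁) = 10.50.
Sequent-depth ratio: y₂/y₁ = ½[√(1 + 8Fr₁²) − 1] = ½[√882.58 − 1] = 14.35.
y₂ = 14.35 × 0.6082 = 8.730 m.
V₂ = q/y₂ = 15.60/8.730 = 1.786 m/s.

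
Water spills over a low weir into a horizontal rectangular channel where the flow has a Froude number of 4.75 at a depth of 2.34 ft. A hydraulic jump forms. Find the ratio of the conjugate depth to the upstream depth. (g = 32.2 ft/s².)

Fr₁ = 4.75 (given).
Sequent-depth ratio: y₂/y₁ = ½[√(1 + 8Fr₁²) − 1] = ½[√181.5 − 1] = 6.24.

y₂/y₁ = 6.24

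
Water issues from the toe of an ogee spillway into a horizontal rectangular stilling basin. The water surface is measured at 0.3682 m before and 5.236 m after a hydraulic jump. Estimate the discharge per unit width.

q = 7.280 m²/s

For a rectangular channel the momentum equation gives q² = ½·g·y₁·y₂·(y₁ + y₂) = ½×9.81×0.3682×5.236×5.604 = 53.00.
q = √53.00 = 7.280 m²/s.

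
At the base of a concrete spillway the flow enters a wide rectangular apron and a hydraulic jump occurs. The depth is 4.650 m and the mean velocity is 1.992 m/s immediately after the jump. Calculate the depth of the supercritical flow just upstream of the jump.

Fr₂ = V₂/√(g·y₂) = 1.992/√(9.81×4.650) = 0.2949.
Applying the sequent-depth relation in reverse, y₁/y₂ = ½[√(1 + 8Fr₂²) − 1] = ½[√1.6959 − 1] = 0.1511.
y₁ = 0.1511 × 4.650 = 0.7028 m.

y₁ = 0.7028 m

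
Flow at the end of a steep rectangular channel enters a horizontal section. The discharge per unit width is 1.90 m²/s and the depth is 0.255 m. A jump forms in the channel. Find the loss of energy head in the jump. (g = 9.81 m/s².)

ΔE = 1.43 m

V₁ = q/y₁ = 1.90/0.255 = 7.45 m/s. Fr₁ = V₁/√(g·y₁) = 7.45/√(9.81×0.255) = 4.71.
From the momentum equation for a rectangular channel, y₂/y₁ = ½[√(1 + 8Fr₁²) − 1] = ½[√178.5 − 1] = 6.18.
y₂ = 6.18 × 0.255 = 1.58 m.
V₂ = q/y₂ = 1.90/1.58 = 1.21 m/s. E₁ = y₁ + V₁²/2g = 3.08 m; E₂ = y₂ + V₂²/2g = 1.65 m. ΔE = E₁ − E₂ = 1.43 m.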